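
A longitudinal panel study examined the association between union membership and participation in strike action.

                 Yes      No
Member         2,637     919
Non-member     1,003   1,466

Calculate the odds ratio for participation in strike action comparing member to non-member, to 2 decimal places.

Cells: a = 2637, b = 919, c = 1003, d = 1466.
OR = (a·d)/(b·c) = (2637 × 1466) / (919 × 1003) = 3865842 / 921757 = 4.19399
The odds of participation in strike action are about 4.19 times as high in the member group.

4.19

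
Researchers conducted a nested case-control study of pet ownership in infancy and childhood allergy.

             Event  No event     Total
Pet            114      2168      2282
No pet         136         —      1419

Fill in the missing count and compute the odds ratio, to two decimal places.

The missing cell is in the unexposed row: 1419 − 136 = 1283.
So a = 114, b = 2168, c = 136, d = 1283.
OR = (a·d)/(b·c) = (114 × 1283) / (2168 × 136) = 146262 / 294848 = 0.49606

0.50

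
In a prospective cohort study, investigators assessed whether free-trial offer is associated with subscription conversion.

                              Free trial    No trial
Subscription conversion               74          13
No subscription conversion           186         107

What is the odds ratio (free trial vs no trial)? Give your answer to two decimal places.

3.27

Reading the table with exposure as columns: a = 74 (Free trial, case), b = 186 (Free trial, non-case), c = 13 (No trial, case), d = 107.
OR = (a·d)/(b·c) = (74 × 107) / (186 × 13) = 7918 / 2418 = 3.27461
The odds of subscription conversion are about 3.27 times as high in the free trial group.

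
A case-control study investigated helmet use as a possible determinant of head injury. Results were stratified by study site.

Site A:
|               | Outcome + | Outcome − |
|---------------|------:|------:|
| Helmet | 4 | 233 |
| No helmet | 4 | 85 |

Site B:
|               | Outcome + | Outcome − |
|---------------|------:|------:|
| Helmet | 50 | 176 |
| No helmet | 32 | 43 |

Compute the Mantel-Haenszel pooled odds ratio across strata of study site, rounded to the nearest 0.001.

0.380

OR_MH = Σ(aᵢdᵢ/nᵢ) / Σ(bᵢcᵢ/nᵢ), where nᵢ is the stratum total.
Stratum 1 (Site A): n = 326; a·d/n = 4·85/326 = 1.0429; b·c/n = 233·4/326 = 2.8589
Stratum 2 (Site B): n = 301; a·d/n = 50·43/301 = 7.1429; b·c/n = 176·32/301 = 18.7110
OR_MH = (1.0429 + 7.1429) / (2.8589 + 18.7110) = 8.1858 / 21.5699 = 0.37950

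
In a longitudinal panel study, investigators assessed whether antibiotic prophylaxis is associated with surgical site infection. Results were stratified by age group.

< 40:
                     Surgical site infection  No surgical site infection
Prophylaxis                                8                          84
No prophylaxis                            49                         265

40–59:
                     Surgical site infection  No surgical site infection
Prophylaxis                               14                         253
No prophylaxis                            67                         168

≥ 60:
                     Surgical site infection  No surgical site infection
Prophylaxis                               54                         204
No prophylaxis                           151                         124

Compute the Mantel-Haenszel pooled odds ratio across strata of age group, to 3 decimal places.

0.221

OR_MH = Σ(aᵢdᵢ/nᵢ) / Σ(bᵢcᵢ/nᵢ), where nᵢ is the stratum total.
Stratum 1 (< 40): n = 406; a·d/n = 8·265/406 = 5.2217; b·c/n = 84·49/406 = 10.1379
Stratum 2 (40–59): n = 502; a·d/n = 14·168/502 = 4.6853; b·c/n = 253·67/502 = 33.7669
Stratum 3 (≥ 60): n = 533; a·d/n = 54·124/533 = 12.5629; b·c/n = 204·151/533 = 57.7936
OR_MH = (5.2217 + 4.6853 + 12.5629) / (10.1379 + 33.7669 + 57.7936) = 22.4698 / 101.6985 = 0.22095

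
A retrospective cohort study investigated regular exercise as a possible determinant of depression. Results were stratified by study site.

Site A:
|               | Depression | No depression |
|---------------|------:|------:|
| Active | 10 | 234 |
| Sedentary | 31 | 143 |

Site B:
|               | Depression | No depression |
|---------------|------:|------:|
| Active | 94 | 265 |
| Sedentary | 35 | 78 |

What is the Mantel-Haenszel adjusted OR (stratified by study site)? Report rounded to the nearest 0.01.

0.51

OR_MH = Σ(aᵢdᵢ/nᵢ) / Σ(bᵢcᵢ/nᵢ), where nᵢ is the stratum total.
Stratum 1 (Site A): n = 418; a·d/n = 10·143/418 = 3.4211; b·c/n = 234·31/418 = 17.3541
Stratum 2 (Site B): n = 472; a·d/n = 94·78/472 = 15.5339; b·c/n = 265·35/472 = 19.6504
OR_MH = (3.4211 + 15.5339) / (17.3541 + 19.6504) = 18.9550 / 37.0045 = 0.51223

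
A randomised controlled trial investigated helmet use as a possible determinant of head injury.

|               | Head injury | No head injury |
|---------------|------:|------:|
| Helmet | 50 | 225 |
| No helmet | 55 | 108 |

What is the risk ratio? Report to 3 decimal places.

Cells: a = 50, b = 225, c = 55, d = 108.
Risk in exposed = 50/275 = 0.18182; risk in unexposed = 55/163 = 0.33742.
RR = 0.18182 / 0.33742 = 0.53884
The risk is 46% lower among the exposed than among the unexposed.

0.539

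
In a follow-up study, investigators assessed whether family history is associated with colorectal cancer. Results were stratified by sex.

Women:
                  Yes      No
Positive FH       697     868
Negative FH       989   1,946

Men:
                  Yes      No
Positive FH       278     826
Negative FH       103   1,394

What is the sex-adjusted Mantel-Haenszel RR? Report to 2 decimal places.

RR_MH = Σ(aᵢ·n₀ᵢ/nᵢ) / Σ(cᵢ·n₁ᵢ/nᵢ), with n₁ᵢ = aᵢ+bᵢ (exposed), n₀ᵢ = cᵢ+dᵢ (unexposed), nᵢ = n₁ᵢ+n₀ᵢ.
Stratum 1 (Women): n₁ = 1565, n₀ = 2935, n = 4500; a·n₀/n = 697·2935/4500 = 454.5989; c·n₁/n = 989·1565/4500 = 343.9522
Stratum 2 (Men): n₁ = 1104, n₀ = 1497, n = 2601; a·n₀/n = 278·1497/2601 = 160.0023; c·n₁/n = 103·1104/2601 = 43.7186
RR_MH = (454.5989 + 160.0023) / (343.9522 + 43.7186) = 614.6012 / 387.6708 = 1.58537

1.59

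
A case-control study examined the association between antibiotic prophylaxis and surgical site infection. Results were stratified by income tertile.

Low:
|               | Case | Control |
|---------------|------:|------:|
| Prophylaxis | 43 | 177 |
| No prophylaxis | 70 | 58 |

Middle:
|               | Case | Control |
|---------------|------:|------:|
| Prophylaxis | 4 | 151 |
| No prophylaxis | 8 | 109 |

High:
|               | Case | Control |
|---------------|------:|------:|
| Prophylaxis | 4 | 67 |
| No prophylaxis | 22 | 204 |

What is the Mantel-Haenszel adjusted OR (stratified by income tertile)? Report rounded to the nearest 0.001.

0.256

OR_MH = Σ(aᵢdᵢ/nᵢ) / Σ(bᵢcᵢ/nᵢ), where nᵢ is the stratum total.
Stratum 1 (Low): n = 348; a·d/n = 43·58/348 = 7.1667; b·c/n = 177·70/348 = 35.6034
Stratum 2 (Middle): n = 272; a·d/n = 4·109/272 = 1.6029; b·c/n = 151·8/272 = 4.4412
Stratum 3 (High): n = 297; a·d/n = 4·204/297 = 2.7475; b·c/n = 67·22/297 = 4.9630
OR_MH = (7.1667 + 1.6029 + 2.7475) / (35.6034 + 4.4412 + 4.9630) = 11.5171 / 45.0076 = 0.25589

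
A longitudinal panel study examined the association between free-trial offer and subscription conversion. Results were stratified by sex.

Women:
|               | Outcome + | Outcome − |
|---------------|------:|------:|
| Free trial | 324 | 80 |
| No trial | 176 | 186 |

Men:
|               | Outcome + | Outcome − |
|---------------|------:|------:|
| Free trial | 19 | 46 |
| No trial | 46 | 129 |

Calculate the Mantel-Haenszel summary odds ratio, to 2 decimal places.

OR_MH = Σ(aᵢdᵢ/nᵢ) / Σ(bᵢcᵢ/nᵢ), where nᵢ is the stratum total.
Stratum 1 (Women): n = 766; a·d/n = 324·186/766 = 78.6736; b·c/n = 80·176/766 = 18.3812
Stratum 2 (Men): n = 240; a·d/n = 19·129/240 = 10.2125; b·c/n = 46·46/240 = 8.8167
OR_MH = (78.6736 + 10.2125) / (18.3812 + 8.8167) = 88.8861 / 27.1979 = 3.26813

3.27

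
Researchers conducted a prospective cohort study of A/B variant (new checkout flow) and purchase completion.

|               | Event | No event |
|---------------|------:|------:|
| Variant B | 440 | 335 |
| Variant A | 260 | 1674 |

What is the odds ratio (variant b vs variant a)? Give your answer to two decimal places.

8.46

Cells: a = 440, b = 335, c = 260, d = 1674.
OR = (a·d)/(b·c) = (440 × 1674) / (335 × 260) = 736560 / 87100 = 8.45649
The odds of purchase completion are about 8.46 times as high in the variant b group.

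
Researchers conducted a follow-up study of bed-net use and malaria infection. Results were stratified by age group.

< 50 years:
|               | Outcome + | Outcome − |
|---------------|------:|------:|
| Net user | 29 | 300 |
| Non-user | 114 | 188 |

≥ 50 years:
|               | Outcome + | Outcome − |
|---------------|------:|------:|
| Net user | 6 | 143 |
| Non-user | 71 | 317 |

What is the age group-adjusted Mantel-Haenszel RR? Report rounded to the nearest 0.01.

0.23

RR_MH = Σ(aᵢ·n₀ᵢ/nᵢ) / Σ(cᵢ·n₁ᵢ/nᵢ), with n₁ᵢ = aᵢ+bᵢ (exposed), n₀ᵢ = cᵢ+dᵢ (unexposed), nᵢ = n₁ᵢ+n₀ᵢ.
Stratum 1 (< 50 years): n₁ = 329, n₀ = 302, n = 631; a·n₀/n = 29·302/631 = 13.8796; c·n₁/n = 114·329/631 = 59.4390
Stratum 2 (≥ 50 years): n₁ = 149, n₀ = 388, n = 537; a·n₀/n = 6·388/537 = 4.3352; c·n₁/n = 71·149/537 = 19.7002
RR_MH = (13.8796 + 4.3352) / (59.4390 + 19.7002) = 18.2148 / 79.1392 = 0.23016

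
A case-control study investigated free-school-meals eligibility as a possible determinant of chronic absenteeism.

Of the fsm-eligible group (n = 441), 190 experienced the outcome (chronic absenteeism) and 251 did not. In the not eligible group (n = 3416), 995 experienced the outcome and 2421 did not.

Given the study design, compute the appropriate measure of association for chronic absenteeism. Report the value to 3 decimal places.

1.842

From the description: a = 190, b = 251, c = 995, d = 2421.
This is a case-control study: participants were sampled on outcome status, so risks in the source population cannot be estimated directly — relative risk is not valid here. The odds ratio is the appropriate measure.
OR = (a·d)/(b·c) = (190 × 2421) / (251 × 995) = 459990 / 249745 = 1.84184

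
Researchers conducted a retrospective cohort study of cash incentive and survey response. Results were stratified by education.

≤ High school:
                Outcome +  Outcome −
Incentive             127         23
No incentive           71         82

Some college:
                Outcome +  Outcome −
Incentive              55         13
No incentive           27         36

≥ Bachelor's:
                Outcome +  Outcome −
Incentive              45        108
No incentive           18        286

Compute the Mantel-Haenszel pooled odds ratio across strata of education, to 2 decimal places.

6.30

OR_MH = Σ(aᵢdᵢ/nᵢ) / Σ(bᵢcᵢ/nᵢ), where nᵢ is the stratum total.
Stratum 1 (≤ High school): n = 303; a·d/n = 127·82/303 = 34.3696; b·c/n = 23·71/303 = 5.3894
Stratum 2 (Some college): n = 131; a·d/n = 55·36/131 = 15.1145; b·c/n = 13·27/131 = 2.6794
Stratum 3 (≥ Bachelor's): n = 457; a·d/n = 45·286/457 = 28.1619; b·c/n = 108·18/457 = 4.2538
OR_MH = (34.3696 + 15.1145 + 28.1619) / (5.3894 + 2.6794 + 4.2538) = 77.6461 / 12.3227 = 6.30108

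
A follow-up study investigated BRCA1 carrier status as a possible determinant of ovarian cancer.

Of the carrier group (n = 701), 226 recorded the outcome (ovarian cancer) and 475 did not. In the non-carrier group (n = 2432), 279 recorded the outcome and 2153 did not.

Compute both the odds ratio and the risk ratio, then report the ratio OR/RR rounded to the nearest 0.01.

1.31

From the description: a = 226, b = 475, c = 279, d = 2153.
OR = (226·2153)/(475·279) = 486578/132525 = 3.67159
Risk in exposed = 226/701 = 0.32240; risk in unexposed = 279/2432 = 0.11472; RR = 2.81028
OR/RR = 3.67159 / 2.81028 = 1.30649
The outcome is not rare, so the OR lies further from 1 than the RR.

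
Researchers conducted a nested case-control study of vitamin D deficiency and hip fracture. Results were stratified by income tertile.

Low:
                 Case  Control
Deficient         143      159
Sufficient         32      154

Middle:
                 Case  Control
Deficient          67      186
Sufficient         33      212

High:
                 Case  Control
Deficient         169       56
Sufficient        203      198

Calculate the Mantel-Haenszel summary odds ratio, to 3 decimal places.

OR_MH = Σ(aᵢdᵢ/nᵢ) / Σ(bᵢcᵢ/nᵢ), where nᵢ is the stratum total.
Stratum 1 (Low): n = 488; a·d/n = 143·154/488 = 45.1270; b·c/n = 159·32/488 = 10.4262
Stratum 2 (Middle): n = 498; a·d/n = 67·212/498 = 28.5221; b·c/n = 186·33/498 = 12.3253
Stratum 3 (High): n = 626; a·d/n = 169·198/626 = 53.4537; b·c/n = 56·203/626 = 18.1597
OR_MH = (45.1270 + 28.5221 + 53.4537) / (10.4262 + 12.3253 + 18.1597) = 127.1028 / 40.9113 = 3.10679

3.107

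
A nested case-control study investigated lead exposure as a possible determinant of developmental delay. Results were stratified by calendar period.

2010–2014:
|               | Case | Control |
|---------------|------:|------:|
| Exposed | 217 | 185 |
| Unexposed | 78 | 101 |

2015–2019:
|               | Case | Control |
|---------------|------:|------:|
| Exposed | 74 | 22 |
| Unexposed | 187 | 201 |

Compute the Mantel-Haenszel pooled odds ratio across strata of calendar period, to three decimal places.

2.053

OR_MH = Σ(aᵢdᵢ/nᵢ) / Σ(bᵢcᵢ/nᵢ), where nᵢ is the stratum total.
Stratum 1 (2010–2014): n = 581; a·d/n = 217·101/581 = 37.7229; b·c/n = 185·78/581 = 24.8365
Stratum 2 (2015–2019): n = 484; a·d/n = 74·201/484 = 30.7314; b·c/n = 22·187/484 = 8.5000
OR_MH = (37.7229 + 30.7314) / (24.8365 + 8.5000) = 68.4543 / 33.3365 = 2.05343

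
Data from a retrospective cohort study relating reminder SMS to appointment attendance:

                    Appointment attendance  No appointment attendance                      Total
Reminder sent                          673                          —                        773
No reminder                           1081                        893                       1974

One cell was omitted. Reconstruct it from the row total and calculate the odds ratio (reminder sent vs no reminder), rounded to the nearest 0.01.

5.56

The missing cell is in the exposed row: 773 − 673 = 100.
So a = 673, b = 100, c = 1081, d = 893.
OR = (a·d)/(b·c) = (673 × 893) / (100 × 1081) = 600989 / 108100 = 5.55957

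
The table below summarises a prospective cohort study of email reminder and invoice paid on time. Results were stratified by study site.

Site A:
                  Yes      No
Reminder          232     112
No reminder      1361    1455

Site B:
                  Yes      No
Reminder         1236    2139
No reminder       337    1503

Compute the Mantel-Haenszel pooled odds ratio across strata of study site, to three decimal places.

OR_MH = Σ(aᵢdᵢ/nᵢ) / Σ(bᵢcᵢ/nᵢ), where nᵢ is the stratum total.
Stratum 1 (Site A): n = 3160; a·d/n = 232·1455/3160 = 106.8228; b·c/n = 112·1361/3160 = 48.2380
Stratum 2 (Site B): n = 5215; a·d/n = 1236·1503/5215 = 356.2240; b·c/n = 2139·337/5215 = 138.2249
OR_MH = (106.8228 + 356.2240) / (48.2380 + 138.2249) = 463.0468 / 186.4629 = 2.48332

2.483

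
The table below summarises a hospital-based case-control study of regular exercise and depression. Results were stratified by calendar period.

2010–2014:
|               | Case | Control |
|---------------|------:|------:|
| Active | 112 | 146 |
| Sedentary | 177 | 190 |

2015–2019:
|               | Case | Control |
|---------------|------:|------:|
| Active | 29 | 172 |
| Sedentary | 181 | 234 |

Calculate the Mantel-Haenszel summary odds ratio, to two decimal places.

0.49

OR_MH = Σ(aᵢdᵢ/nᵢ) / Σ(bᵢcᵢ/nᵢ), where nᵢ is the stratum total.
Stratum 1 (2010–2014): n = 625; a·d/n = 112·190/625 = 34.0480; b·c/n = 146·177/625 = 41.3472
Stratum 2 (2015–2019): n = 616; a·d/n = 29·234/616 = 11.0162; b·c/n = 172·181/616 = 50.5390
OR_MH = (34.0480 + 11.0162) / (41.3472 + 50.5390) = 45.0642 / 91.8862 = 0.49044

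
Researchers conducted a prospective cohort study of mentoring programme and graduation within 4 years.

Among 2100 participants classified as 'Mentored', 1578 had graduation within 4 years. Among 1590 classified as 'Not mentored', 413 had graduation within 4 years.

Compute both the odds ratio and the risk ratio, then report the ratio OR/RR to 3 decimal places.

From the description: a = 1578, b = 522, c = 413, d = 1177.
OR = (1578·1177)/(522·413) = 1857306/215586 = 8.61515
Risk in exposed = 1578/2100 = 0.75143; risk in unexposed = 413/1590 = 0.25975; RR = 2.89291
OR/RR = 8.61515 / 2.89291 = 2.97802
The outcome is not rare, so the OR lies further from 1 than the RR.

2.978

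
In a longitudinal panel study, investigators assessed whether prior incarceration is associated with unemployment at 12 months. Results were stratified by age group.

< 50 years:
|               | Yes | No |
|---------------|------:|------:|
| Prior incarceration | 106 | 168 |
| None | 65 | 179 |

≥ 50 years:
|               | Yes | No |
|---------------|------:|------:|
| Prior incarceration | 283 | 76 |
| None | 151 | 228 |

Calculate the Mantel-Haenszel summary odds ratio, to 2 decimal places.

3.39

OR_MH = Σ(aᵢdᵢ/nᵢ) / Σ(bᵢcᵢ/nᵢ), where nᵢ is the stratum total.
Stratum 1 (< 50 years): n = 518; a·d/n = 106·179/518 = 36.6293; b·c/n = 168·65/518 = 21.0811
Stratum 2 (≥ 50 years): n = 738; a·d/n = 283·228/738 = 87.4309; b·c/n = 76·151/738 = 15.5501
OR_MH = (36.6293 + 87.4309) / (21.0811 + 15.5501) = 124.0602 / 36.6312 = 3.38674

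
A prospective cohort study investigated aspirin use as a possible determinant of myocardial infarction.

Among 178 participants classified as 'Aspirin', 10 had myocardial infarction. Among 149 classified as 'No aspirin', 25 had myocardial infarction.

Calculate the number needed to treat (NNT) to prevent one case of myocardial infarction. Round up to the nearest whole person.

Risk in treated group = 10/178 = 0.05618; risk in control = 25/149 = 0.16779.
Absolute risk reduction = 0.16779 − 0.05618 = 0.11161
NNT = 1 / ARR = 1 / 0.11161 = 8.960 → round up → 9

9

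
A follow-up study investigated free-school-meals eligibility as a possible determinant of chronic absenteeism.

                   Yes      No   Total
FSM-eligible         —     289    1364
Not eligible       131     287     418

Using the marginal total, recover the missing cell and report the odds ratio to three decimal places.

8.149

The missing cell is in the exposed row: 1364 − 289 = 1075.
So a = 1075, b = 289, c = 131, d = 287.
OR = (a·d)/(b·c) = (1075 × 287) / (289 × 131) = 308525 / 37859 = 8.14932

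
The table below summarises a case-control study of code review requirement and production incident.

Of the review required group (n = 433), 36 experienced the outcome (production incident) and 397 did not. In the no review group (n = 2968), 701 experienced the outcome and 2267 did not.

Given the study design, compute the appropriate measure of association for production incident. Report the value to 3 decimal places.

From the description: a = 36, b = 397, c = 701, d = 2267.
This is a case-control study: participants were sampled on outcome status, so risks in the source population cannot be estimated directly — relative risk is not valid here. The odds ratio is the appropriate measure.
OR = (a·d)/(b·c) = (36 × 2267) / (397 × 701) = 81612 / 278297 = 0.29326

0.293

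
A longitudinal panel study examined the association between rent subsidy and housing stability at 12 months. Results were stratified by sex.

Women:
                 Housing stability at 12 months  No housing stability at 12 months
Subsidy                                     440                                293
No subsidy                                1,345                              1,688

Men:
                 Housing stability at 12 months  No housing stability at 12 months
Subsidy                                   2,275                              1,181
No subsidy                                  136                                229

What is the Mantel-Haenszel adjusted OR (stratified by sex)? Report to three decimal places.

2.274

OR_MH = Σ(aᵢdᵢ/nᵢ) / Σ(bᵢcᵢ/nᵢ), where nᵢ is the stratum total.
Stratum 1 (Women): n = 3766; a·d/n = 440·1688/3766 = 197.2172; b·c/n = 293·1345/3766 = 104.6429
Stratum 2 (Men): n = 3821; a·d/n = 2275·229/3821 = 136.3452; b·c/n = 1181·136/3821 = 42.0351
OR_MH = (197.2172 + 136.3452) / (104.6429 + 42.0351) = 333.5624 / 146.6779 = 2.27411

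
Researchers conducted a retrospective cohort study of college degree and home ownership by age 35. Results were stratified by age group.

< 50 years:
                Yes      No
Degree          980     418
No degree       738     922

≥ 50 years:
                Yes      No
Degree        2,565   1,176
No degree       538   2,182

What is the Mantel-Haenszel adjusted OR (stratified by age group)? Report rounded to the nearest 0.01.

OR_MH = Σ(aᵢdᵢ/nᵢ) / Σ(bᵢcᵢ/nᵢ), where nᵢ is the stratum total.
Stratum 1 (< 50 years): n = 3058; a·d/n = 980·922/3058 = 295.4742; b·c/n = 418·738/3058 = 100.8777
Stratum 2 (≥ 50 years): n = 6461; a·d/n = 2565·2182/6461 = 866.2483; b·c/n = 1176·538/6461 = 97.9242
OR_MH = (295.4742 + 866.2483) / (100.8777 + 97.9242) = 1161.7224 / 198.8019 = 5.84362

5.84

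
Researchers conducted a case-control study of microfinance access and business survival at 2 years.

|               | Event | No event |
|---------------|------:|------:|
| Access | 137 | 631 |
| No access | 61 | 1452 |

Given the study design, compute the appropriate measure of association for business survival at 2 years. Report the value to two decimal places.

5.17

Cells: a = 137, b = 631, c = 61, d = 1452.
This is a case-control study: participants were sampled on outcome status, so risks in the source population cannot be estimated directly — relative risk is not valid here. The odds ratio is the appropriate measure.
OR = (a·d)/(b·c) = (137 × 1452) / (631 × 61) = 198924 / 38491 = 5.16807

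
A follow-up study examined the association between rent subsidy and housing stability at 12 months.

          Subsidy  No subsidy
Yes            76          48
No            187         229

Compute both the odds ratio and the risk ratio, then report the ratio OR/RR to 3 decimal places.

1.163

Reading the table with exposure as columns: a = 76 (Subsidy, case), b = 187 (Subsidy, non-case), c = 48 (No subsidy, case), d = 229.
OR = (76·229)/(187·48) = 17404/8976 = 1.93895
Risk in exposed = 76/263 = 0.28897; risk in unexposed = 48/277 = 0.17329; RR = 1.66762
OR/RR = 1.93895 / 1.66762 = 1.16271
The outcome is not rare, so the OR lies further from 1 than the RR.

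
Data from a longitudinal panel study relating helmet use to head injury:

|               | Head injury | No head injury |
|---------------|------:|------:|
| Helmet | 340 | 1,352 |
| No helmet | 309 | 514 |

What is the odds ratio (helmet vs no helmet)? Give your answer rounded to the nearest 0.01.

Cells: a = 340, b = 1352, c = 309, d = 514.
OR = (a·d)/(b·c) = (340 × 514) / (1352 × 309) = 174760 / 417768 = 0.41832
Exposure is associated with lower odds of head injury (OR = 0.42 < 1).

0.42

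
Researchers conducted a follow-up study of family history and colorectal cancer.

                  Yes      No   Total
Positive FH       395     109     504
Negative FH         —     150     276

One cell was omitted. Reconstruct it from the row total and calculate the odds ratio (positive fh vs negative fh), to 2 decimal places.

4.31

The missing cell is in the unexposed row: 276 − 150 = 126.
So a = 395, b = 109, c = 126, d = 150.
OR = (a·d)/(b·c) = (395 × 150) / (109 × 126) = 59250 / 13734 = 4.31411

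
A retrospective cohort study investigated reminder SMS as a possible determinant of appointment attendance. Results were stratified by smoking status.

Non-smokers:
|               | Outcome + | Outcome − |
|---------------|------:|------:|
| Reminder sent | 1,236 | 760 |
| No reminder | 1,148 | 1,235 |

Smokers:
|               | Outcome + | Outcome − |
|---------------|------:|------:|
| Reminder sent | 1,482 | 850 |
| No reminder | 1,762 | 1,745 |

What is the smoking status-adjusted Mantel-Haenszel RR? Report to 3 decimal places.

1.274

RR_MH = Σ(aᵢ·n₀ᵢ/nᵢ) / Σ(cᵢ·n₁ᵢ/nᵢ), with n₁ᵢ = aᵢ+bᵢ (exposed), n₀ᵢ = cᵢ+dᵢ (unexposed), nᵢ = n₁ᵢ+n₀ᵢ.
Stratum 1 (Non-smokers): n₁ = 1996, n₀ = 2383, n = 4379; a·n₀/n = 1236·2383/4379 = 672.6166; c·n₁/n = 1148·1996/4379 = 523.2720
Stratum 2 (Smokers): n₁ = 2332, n₀ = 3507, n = 5839; a·n₀/n = 1482·3507/5839 = 890.1137; c·n₁/n = 1762·2332/5839 = 703.7136
RR_MH = (672.6166 + 890.1137) / (523.2720 + 703.7136) = 1562.7303 / 1226.9856 = 1.27363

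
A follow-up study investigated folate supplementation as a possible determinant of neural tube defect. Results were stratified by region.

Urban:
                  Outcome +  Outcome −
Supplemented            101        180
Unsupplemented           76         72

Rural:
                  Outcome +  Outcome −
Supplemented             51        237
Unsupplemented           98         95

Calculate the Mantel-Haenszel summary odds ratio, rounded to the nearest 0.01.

OR_MH = Σ(aᵢdᵢ/nᵢ) / Σ(bᵢcᵢ/nᵢ), where nᵢ is the stratum total.
Stratum 1 (Urban): n = 429; a·d/n = 101·72/429 = 16.9510; b·c/n = 180·76/429 = 31.8881
Stratum 2 (Rural): n = 481; a·d/n = 51·95/481 = 10.0728; b·c/n = 237·98/481 = 48.2869
OR_MH = (16.9510 + 10.0728) / (31.8881 + 48.2869) = 27.0238 / 80.1750 = 0.33706

0.34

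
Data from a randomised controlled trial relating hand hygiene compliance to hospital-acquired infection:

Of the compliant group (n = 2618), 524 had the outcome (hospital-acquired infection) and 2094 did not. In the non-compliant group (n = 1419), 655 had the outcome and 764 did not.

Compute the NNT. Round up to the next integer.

Risk in treated group = 524/2618 = 0.20015; risk in control = 655/1419 = 0.46159.
Absolute risk reduction = 0.46159 − 0.20015 = 0.26144
NNT = 1 / ARR = 1 / 0.26144 = 3.825 → round up → 4

4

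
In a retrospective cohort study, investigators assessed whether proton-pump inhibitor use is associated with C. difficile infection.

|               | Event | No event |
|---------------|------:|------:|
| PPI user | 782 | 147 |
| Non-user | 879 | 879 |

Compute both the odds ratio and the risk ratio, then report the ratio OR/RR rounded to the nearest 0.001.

3.160

Cells: a = 782, b = 147, c = 879, d = 879.
OR = (782·879)/(147·879) = 687378/129213 = 5.31973
Risk in exposed = 782/929 = 0.84177; risk in unexposed = 879/1758 = 0.50000; RR = 1.68353
OR/RR = 5.31973 / 1.68353 = 3.15986
The outcome is not rare, so the OR lies further from 1 than the RR.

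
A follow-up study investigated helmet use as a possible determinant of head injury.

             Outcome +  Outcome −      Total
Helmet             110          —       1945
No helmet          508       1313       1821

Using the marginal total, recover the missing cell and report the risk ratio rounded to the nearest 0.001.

The missing cell is in the exposed row: 1945 − 110 = 1835.
So a = 110, b = 1835, c = 508, d = 1313.
RR = [a/(a+b)] / [c/(c+d)] = (110/1945) / (508/1821) = 0.05656/0.27897 = 0.20273

0.203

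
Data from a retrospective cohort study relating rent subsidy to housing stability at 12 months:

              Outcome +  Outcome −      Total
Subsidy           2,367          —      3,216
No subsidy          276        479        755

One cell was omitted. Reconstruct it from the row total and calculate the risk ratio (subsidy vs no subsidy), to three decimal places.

The missing cell is in the exposed row: 3216 − 2367 = 849.
So a = 2367, b = 849, c = 276, d = 479.
RR = [a/(a+b)] / [c/(c+d)] = (2367/3216) / (276/755) = 0.73601/0.36556 = 2.01335

2.013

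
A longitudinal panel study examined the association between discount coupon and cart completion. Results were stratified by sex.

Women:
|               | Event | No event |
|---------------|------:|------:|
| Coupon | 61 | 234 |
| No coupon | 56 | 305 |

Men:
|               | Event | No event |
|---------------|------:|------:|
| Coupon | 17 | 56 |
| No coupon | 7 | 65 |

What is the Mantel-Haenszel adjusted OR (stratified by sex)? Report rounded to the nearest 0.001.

1.587

OR_MH = Σ(aᵢdᵢ/nᵢ) / Σ(bᵢcᵢ/nᵢ), where nᵢ is the stratum total.
Stratum 1 (Women): n = 656; a·d/n = 61·305/656 = 28.3613; b·c/n = 234·56/656 = 19.9756
Stratum 2 (Men): n = 145; a·d/n = 17·65/145 = 7.6207; b·c/n = 56·7/145 = 2.7034
OR_MH = (28.3613 + 7.6207) / (19.9756 + 2.7034) = 35.9820 / 22.6791 = 1.58657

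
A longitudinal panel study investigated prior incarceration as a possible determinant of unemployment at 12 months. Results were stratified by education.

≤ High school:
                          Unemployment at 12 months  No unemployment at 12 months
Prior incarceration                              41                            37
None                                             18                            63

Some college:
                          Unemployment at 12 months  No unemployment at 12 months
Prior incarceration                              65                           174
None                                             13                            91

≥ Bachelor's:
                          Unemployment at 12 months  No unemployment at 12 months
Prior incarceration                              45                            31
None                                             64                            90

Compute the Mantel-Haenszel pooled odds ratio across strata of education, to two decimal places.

OR_MH = Σ(aᵢdᵢ/nᵢ) / Σ(bᵢcᵢ/nᵢ), where nᵢ is the stratum total.
Stratum 1 (≤ High school): n = 159; a·d/n = 41·63/159 = 16.2453; b·c/n = 37·18/159 = 4.1887
Stratum 2 (Some college): n = 343; a·d/n = 65·91/343 = 17.2449; b·c/n = 174·13/343 = 6.5948
Stratum 3 (≥ Bachelor's): n = 230; a·d/n = 45·90/230 = 17.6087; b·c/n = 31·64/230 = 8.6261
OR_MH = (16.2453 + 17.2449 + 17.6087) / (4.1887 + 6.5948 + 8.6261) = 51.0989 / 19.4095 = 2.63267

2.63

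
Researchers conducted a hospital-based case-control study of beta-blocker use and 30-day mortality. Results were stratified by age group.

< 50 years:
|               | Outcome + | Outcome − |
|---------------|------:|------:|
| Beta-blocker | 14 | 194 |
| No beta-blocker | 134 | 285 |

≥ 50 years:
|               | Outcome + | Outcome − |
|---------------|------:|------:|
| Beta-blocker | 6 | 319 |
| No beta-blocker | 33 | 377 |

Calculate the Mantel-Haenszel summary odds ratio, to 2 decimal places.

OR_MH = Σ(aᵢdᵢ/nᵢ) / Σ(bᵢcᵢ/nᵢ), where nᵢ is the stratum total.
Stratum 1 (< 50 years): n = 627; a·d/n = 14·285/627 = 6.3636; b·c/n = 194·134/627 = 41.4609
Stratum 2 (≥ 50 years): n = 735; a·d/n = 6·377/735 = 3.0776; b·c/n = 319·33/735 = 14.3224
OR_MH = (6.3636 + 3.0776) / (41.4609 + 14.3224) = 9.4412 / 55.7834 = 0.16925

0.17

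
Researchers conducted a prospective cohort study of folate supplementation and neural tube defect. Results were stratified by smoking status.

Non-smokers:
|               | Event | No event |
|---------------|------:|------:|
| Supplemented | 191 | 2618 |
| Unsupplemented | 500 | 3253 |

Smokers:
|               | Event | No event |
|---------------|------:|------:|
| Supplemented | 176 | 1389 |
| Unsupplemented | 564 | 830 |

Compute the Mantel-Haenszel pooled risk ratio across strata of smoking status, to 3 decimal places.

RR_MH = Σ(aᵢ·n₀ᵢ/nᵢ) / Σ(cᵢ·n₁ᵢ/nᵢ), with n₁ᵢ = aᵢ+bᵢ (exposed), n₀ᵢ = cᵢ+dᵢ (unexposed), nᵢ = n₁ᵢ+n₀ᵢ.
Stratum 1 (Non-smokers): n₁ = 2809, n₀ = 3753, n = 6562; a·n₀/n = 191·3753/6562 = 109.2385; c·n₁/n = 500·2809/6562 = 214.0354
Stratum 2 (Smokers): n₁ = 1565, n₀ = 1394, n = 2959; a·n₀/n = 176·1394/2959 = 82.9145; c·n₁/n = 564·1565/2959 = 298.2967
RR_MH = (109.2385 + 82.9145) / (214.0354 + 298.2967) = 192.1530 / 512.3321 = 0.37506

0.375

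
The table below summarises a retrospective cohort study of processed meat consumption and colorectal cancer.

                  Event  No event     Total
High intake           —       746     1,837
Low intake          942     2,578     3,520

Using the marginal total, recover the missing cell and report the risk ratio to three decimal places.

The missing cell is in the exposed row: 1837 − 746 = 1091.
So a = 1091, b = 746, c = 942, d = 2578.
RR = [a/(a+b)] / [c/(c+d)] = (1091/1837) / (942/3520) = 0.59390/0.26761 = 2.21926

2.219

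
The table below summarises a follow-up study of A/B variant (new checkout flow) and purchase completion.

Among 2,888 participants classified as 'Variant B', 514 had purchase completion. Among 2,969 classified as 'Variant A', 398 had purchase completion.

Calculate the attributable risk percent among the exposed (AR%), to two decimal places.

24.68

From the description: a = 514, b = 2374, c = 398, d = 2571.
Risk in exposed = 514/2888 = 0.17798; risk in unexposed = 398/2969 = 0.13405.
RR = 0.17798/0.13405 = 1.32768
AR% = (RR − 1)/RR × 100 = (1.32768 − 1)/1.32768 × 100 = 24.6806%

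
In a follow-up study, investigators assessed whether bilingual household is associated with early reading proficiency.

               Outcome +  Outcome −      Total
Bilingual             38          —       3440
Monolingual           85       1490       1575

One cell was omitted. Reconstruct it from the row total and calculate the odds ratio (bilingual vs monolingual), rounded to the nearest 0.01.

0.20

The missing cell is in the exposed row: 3440 − 38 = 3402.
So a = 38, b = 3402, c = 85, d = 1490.
OR = (a·d)/(b·c) = (38 × 1490) / (3402 × 85) = 56620 / 289170 = 0.19580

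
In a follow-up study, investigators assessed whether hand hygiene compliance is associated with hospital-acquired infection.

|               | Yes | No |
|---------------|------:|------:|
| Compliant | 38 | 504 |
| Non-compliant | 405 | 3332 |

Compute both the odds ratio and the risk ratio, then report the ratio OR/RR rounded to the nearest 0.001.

0.959

Cells: a = 38, b = 504, c = 405, d = 3332.
OR = (38·3332)/(504·405) = 126616/204120 = 0.62030
Risk in exposed = 38/542 = 0.07011; risk in unexposed = 405/3737 = 0.10838; RR = 0.64692
OR/RR = 0.62030 / 0.64692 = 0.95885
The outcome is not rare, so the OR lies further from 1 than the RR.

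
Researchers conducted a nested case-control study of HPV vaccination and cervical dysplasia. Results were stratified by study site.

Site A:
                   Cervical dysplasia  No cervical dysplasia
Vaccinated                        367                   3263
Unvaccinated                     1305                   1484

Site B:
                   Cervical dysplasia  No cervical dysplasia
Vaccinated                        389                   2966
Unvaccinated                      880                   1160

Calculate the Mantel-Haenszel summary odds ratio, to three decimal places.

OR_MH = Σ(aᵢdᵢ/nᵢ) / Σ(bᵢcᵢ/nᵢ), where nᵢ is the stratum total.
Stratum 1 (Site A): n = 6419; a·d/n = 367·1484/6419 = 84.8462; b·c/n = 3263·1305/6419 = 663.3767
Stratum 2 (Site B): n = 5395; a·d/n = 389·1160/5395 = 83.6404; b·c/n = 2966·880/5395 = 483.7961
OR_MH = (84.8462 + 83.6404) / (663.3767 + 483.7961) = 168.4866 / 1147.1728 = 0.14687

0.147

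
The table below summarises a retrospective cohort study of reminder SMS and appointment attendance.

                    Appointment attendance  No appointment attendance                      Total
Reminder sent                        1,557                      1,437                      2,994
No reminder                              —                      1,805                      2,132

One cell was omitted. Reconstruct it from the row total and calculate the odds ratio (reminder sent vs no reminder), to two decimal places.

5.98

The missing cell is in the unexposed row: 2132 − 1805 = 327.
So a = 1557, b = 1437, c = 327, d = 1805.
OR = (a·d)/(b·c) = (1557 × 1805) / (1437 × 327) = 2810385 / 469899 = 5.98083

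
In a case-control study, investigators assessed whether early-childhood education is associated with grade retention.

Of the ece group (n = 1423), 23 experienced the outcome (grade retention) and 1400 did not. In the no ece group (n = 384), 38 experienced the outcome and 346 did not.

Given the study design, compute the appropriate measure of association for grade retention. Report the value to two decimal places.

0.15

From the description: a = 23, b = 1400, c = 38, d = 346.
This is a case-control study: participants were sampled on outcome status, so risks in the source population cannot be estimated directly — relative risk is not valid here. The odds ratio is the appropriate measure.
OR = (a·d)/(b·c) = (23 × 346) / (1400 × 38) = 7958 / 53200 = 0.14959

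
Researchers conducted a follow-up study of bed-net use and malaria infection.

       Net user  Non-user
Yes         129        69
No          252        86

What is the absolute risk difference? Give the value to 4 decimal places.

-0.1066

Reading the table with exposure as columns: a = 129 (Net user, case), b = 252 (Net user, non-case), c = 69 (Non-user, case), d = 86.
Risk in exposed = 129/381 = 0.338583; risk in unexposed = 69/155 = 0.445161.
Risk difference = 0.338583 − 0.445161 = -0.106579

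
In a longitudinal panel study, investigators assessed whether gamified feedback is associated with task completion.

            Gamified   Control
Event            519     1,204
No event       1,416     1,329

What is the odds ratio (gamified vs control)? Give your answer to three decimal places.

0.405

Reading the table with exposure as columns: a = 519 (Gamified, case), b = 1416 (Gamified, non-case), c = 1204 (Control, case), d = 1329.
OR = (a·d)/(b·c) = (519 × 1329) / (1416 × 1204) = 689751 / 1704864 = 0.40458
Exposure is associated with lower odds of task completion (OR = 0.40 < 1).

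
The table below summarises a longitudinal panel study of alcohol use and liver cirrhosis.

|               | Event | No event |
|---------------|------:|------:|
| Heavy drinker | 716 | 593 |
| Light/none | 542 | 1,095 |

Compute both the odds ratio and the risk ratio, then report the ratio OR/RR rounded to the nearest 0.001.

Cells: a = 716, b = 593, c = 542, d = 1095.
OR = (716·1095)/(593·542) = 784020/321406 = 2.43934
Risk in exposed = 716/1309 = 0.54698; risk in unexposed = 542/1637 = 0.33109; RR = 1.65205
OR/RR = 2.43934 / 1.65205 = 1.47656
The outcome is not rare, so the OR lies further from 1 than the RR.

1.477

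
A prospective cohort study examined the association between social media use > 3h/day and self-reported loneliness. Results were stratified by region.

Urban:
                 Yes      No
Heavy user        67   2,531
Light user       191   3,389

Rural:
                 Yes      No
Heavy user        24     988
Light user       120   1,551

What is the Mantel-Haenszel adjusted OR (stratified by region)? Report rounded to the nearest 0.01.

0.41

OR_MH = Σ(aᵢdᵢ/nᵢ) / Σ(bᵢcᵢ/nᵢ), where nᵢ is the stratum total.
Stratum 1 (Urban): n = 6178; a·d/n = 67·3389/6178 = 36.7535; b·c/n = 2531·191/6178 = 78.2488
Stratum 2 (Rural): n = 2683; a·d/n = 24·1551/2683 = 13.8740; b·c/n = 988·120/2683 = 44.1893
OR_MH = (36.7535 + 13.8740) / (78.2488 + 44.1893) = 50.6275 / 122.4381 = 0.41349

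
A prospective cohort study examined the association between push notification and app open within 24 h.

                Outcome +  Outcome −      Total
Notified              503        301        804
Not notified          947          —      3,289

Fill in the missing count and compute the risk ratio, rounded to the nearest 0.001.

2.173

The missing cell is in the unexposed row: 3289 − 947 = 2342.
So a = 503, b = 301, c = 947, d = 2342.
RR = [a/(a+b)] / [c/(c+d)] = (503/804) / (947/3289) = 0.62562/0.28793 = 2.17283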